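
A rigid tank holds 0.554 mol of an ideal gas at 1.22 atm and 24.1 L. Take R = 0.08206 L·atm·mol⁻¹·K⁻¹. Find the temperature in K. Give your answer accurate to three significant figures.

PV = nRT ⇒ T = PV/(nR) = (1.22 × 24.1) / (0.554 × 0.08206)

T ≈ 647 K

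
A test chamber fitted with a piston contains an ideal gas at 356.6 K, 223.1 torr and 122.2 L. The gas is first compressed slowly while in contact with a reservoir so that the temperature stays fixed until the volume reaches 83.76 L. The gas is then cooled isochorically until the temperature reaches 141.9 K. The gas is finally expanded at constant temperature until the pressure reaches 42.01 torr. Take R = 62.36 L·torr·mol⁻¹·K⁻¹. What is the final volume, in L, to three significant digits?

Isothermal, so P V is constant: T₂ = T₁; P₂ = P₁·(V₁/V₂) = 325.5 torr.
Isochoric, so P/T is constant: V₃ = V₂; P₃ = P₂·(T₃/T₂) = 129.5 torr.
Isothermal, so P V is constant: T₄ = T₃; V₄ = V₃·(P₃/P₄) = 258.2 L.

V₄ ≈ 258 L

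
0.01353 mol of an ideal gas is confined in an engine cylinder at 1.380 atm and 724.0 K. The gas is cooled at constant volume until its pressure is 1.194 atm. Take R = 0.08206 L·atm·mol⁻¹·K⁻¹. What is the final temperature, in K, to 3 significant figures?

T₂ ≈ 626 K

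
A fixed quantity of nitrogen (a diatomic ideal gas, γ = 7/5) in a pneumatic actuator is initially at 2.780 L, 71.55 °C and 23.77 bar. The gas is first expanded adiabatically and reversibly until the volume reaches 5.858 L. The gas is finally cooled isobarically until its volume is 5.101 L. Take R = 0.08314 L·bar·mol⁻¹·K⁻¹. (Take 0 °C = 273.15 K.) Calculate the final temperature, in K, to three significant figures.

T₃ ≈ 223 K

Convert: T₁ = 344.7 K.
Reversible adiabatic, γ = 7/5: T₂ = T₁·(V₁/V₂)^(γ−1) = 255.8 K; P₂ = P₁·(V₁/V₂)^γ = 8.372 bar.
Isobaric, so V/T is constant: P₃ = P₂; T₃ = T₂·(V₃/V₂) = 222.8 K.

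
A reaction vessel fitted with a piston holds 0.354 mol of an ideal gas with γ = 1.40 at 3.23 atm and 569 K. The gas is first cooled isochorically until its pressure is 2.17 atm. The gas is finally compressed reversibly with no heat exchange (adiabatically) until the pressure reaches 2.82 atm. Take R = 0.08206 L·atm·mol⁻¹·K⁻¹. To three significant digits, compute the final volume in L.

V₃ ≈ 4.24 L

From PV = nRT: V₁ = nRT₁/P₁ = 5.117 L.
V constant ⇒ P ∝ T: V₂ = V₁; T₂ = T₁·(P₂/P₁) = 382.3 K.
Reversible adiabatic, γ = 1.40: T₃ = T₂·(P₃/P₂)^((γ−1)/γ) = 412.0 K; V₃ = V₂·(P₂/P₃)^(1/γ) = 4.244 L.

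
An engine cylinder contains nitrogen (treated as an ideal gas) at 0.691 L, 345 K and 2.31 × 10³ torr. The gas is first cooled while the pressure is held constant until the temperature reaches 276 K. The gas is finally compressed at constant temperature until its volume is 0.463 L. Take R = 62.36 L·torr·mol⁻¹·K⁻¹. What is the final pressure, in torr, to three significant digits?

P₃ ≈ 2.76e+03 torr

P constant ⇒ V ∝ T: P₂ = P₁; V₂ = V₁·(T₂/T₁) = 0.5528 L.
Isothermal, so P V is constant: T₃ = T₂; P₃ = P₂·(V₂/V₃) = 2758 torr.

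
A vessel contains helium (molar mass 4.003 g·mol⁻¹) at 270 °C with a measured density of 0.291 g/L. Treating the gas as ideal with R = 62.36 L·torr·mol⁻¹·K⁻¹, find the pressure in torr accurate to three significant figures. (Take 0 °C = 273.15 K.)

ρ = PM/(RT) ⇒ P = ρRT/M = (0.291 × 62.36 × 543.1) / 4.003

P ≈ 2.46e+03 torr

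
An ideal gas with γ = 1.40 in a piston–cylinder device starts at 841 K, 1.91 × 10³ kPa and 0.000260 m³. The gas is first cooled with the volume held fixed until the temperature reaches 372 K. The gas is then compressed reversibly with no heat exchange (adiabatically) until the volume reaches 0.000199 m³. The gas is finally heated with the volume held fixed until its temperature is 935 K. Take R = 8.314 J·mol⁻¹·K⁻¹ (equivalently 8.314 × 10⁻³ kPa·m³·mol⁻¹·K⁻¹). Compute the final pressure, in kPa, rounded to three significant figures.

P₄ ≈ 2.77e+03 kPa

Isochoric, so P/T is constant: V₂ = V₁; P₂ = P₁·(T₂/T₁) = 844.9 kPa.
Reversible adiabatic, γ = 1.40: T₃ = T₂·(V₂/V₃)^(γ−1) = 414.0 K; P₃ = P₂·(V₂/V₃)^γ = 1228 kPa.
Isochoric, so P/T is constant: V₄ = V₃; P₄ = P₃·(T₄/T₃) = 2774 kPa.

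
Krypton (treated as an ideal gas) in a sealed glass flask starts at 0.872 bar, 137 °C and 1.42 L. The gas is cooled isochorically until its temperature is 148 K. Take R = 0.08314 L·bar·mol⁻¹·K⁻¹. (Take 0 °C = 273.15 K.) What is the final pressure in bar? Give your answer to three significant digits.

Convert: T₁ = 410.1 K.
Isochoric, so P/T is constant: V₂ = V₁; P₂ = P₁·(T₂/T₁) = 0.3147 bar.

P₂ ≈ 0.315 bar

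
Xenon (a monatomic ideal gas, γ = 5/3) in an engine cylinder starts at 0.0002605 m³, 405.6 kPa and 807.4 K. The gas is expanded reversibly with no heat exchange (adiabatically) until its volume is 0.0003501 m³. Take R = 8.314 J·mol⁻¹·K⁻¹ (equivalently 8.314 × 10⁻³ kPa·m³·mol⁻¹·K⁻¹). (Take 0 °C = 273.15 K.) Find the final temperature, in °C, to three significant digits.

T₂ ≈ 390 °C

Adiabatic (γ = 5/3), T V^(γ−1) and P V^γ constant: T₂ = T₁·(V₁/V₂)^(γ−1) = 663.0 K; P₂ = P₁·(V₁/V₂)^γ = 247.8 kPa.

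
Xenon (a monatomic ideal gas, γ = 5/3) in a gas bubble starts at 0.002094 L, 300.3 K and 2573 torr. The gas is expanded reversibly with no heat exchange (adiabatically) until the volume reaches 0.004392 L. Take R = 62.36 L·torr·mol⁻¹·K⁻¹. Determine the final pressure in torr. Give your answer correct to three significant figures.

Reversible adiabatic, γ = 5/3: T₂ = T₁·(V₁/V₂)^(γ−1) = 183.3 K; P₂ = P₁·(V₁/V₂)^γ = 748.7 torr.

P₂ ≈ 749 torr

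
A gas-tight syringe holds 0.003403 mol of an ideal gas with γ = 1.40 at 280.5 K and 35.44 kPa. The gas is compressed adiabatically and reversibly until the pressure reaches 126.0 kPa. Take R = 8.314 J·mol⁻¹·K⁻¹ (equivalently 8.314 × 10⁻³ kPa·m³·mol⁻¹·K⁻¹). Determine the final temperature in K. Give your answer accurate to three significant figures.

From PV = nRT: V₁ = nRT₁/P₁ = 0.0002239 m³.
Reversible adiabatic, γ = 1.40: T₂ = T₁·(P₂/P₁)^((γ−1)/γ) = 403.0 K; V₂ = V₁·(P₁/P₂)^(1/γ) = 9.050e-05 m³.

T₂ ≈ 403 K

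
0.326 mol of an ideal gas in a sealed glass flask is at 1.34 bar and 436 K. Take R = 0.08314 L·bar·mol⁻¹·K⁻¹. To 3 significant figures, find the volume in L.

PV = nRT ⇒ V = nRT/P = (0.326 × 0.08314 × 436) / 1.34

V ≈ 8.82 L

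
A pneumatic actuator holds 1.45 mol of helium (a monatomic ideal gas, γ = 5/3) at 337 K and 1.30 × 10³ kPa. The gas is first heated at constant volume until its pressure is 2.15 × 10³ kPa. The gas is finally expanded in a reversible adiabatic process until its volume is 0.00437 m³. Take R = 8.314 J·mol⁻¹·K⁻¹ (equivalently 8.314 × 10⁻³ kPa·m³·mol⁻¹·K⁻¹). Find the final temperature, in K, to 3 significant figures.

T₃ ≈ 446 K

From PV = nRT: V₁ = nRT₁/P₁ = 0.003125 m³.
Isochoric, so P/T is constant: V₂ = V₁; T₂ = T₁·(P₂/P₁) = 557.3 K.
Adiabatic (γ = 5/3), T V^(γ−1) and P V^γ constant: T₃ = T₂·(V₂/V₃)^(γ−1) = 445.7 K; P₃ = P₂·(V₂/V₃)^γ = 1230 kPa.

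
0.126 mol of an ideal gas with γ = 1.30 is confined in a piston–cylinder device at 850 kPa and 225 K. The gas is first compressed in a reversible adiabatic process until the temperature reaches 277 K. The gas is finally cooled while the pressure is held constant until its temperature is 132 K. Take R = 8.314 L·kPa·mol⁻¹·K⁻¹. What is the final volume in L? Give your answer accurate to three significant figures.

V₃ ≈ 0.0661 L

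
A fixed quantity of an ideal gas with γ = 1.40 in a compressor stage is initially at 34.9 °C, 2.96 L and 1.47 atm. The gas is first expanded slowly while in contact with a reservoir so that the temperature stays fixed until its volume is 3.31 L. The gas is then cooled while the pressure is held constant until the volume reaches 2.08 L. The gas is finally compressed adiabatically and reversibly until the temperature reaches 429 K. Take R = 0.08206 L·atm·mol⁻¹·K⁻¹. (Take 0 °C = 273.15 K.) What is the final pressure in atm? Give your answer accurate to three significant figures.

Convert: T₁ = 308.0 K.
T constant ⇒ Boyle's law P V = const: T₂ = T₁; P₂ = P₁·(V₁/V₂) = 1.315 atm.
Isobaric, so V/T is constant: P₃ = P₂; T₃ = T₂·(V₃/V₂) = 193.6 K.
Reversible adiabatic, γ = 1.40: P₄ = P₃·(T₄/T₃)^(γ/(γ−1)) = 21.30 atm; V₄ = V₃·(T₃/T₄)^(1/(γ−1)) = 0.2845 L.

P₄ ≈ 21.3 atm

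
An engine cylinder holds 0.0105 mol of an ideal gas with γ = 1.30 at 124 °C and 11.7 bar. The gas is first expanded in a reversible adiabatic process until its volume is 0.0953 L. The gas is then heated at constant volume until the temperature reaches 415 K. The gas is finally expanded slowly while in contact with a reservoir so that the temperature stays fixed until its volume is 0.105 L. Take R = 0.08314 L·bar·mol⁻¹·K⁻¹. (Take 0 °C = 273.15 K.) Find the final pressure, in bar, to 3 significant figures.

P₄ ≈ 3.45 bar

Convert: T₁ = 397.1 K.
From PV = nRT: V₁ = nRT₁/P₁ = 0.02963 L.
Reversible adiabatic, γ = 1.30: T₂ = T₁·(V₁/V₂)^(γ−1) = 279.7 K; P₂ = P₁·(V₁/V₂)^γ = 2.562 bar.
Isochoric, so P/T is constant: V₃ = V₂; P₃ = P₂·(T₃/T₂) = 3.801 bar.
Isothermal, so P V is constant: T₄ = T₃; P₄ = P₃·(V₃/V₄) = 3.450 bar.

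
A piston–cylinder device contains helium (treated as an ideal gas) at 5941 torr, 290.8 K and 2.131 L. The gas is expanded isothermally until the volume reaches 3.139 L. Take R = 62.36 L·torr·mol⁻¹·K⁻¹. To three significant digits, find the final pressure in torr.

Isothermal, so P V is constant: T₂ = T₁; P₂ = P₁·(V₁/V₂) = 4033 torr.

P₂ ≈ 4.03e+03 torr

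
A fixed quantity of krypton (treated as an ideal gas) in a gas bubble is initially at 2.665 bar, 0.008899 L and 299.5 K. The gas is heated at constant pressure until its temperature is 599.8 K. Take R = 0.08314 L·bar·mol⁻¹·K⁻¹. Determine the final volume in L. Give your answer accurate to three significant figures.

V₂ ≈ 0.0178 L

Isobaric, so V/T is constant: P₂ = P₁; V₂ = V₁·(T₂/T₁) = 0.01782 L.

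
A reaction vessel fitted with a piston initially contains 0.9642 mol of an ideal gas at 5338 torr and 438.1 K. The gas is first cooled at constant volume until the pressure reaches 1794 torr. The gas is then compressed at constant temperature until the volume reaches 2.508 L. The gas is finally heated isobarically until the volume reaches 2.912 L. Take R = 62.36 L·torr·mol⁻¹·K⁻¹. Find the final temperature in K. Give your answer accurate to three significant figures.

T₄ ≈ 171 K

From PV = nRT: V₁ = nRT₁/P₁ = 4.935 L.
V constant ⇒ P ∝ T: V₂ = V₁; T₂ = T₁·(P₂/P₁) = 147.2 K.
T constant ⇒ Boyle's law P V = const: T₃ = T₂; P₃ = P₂·(V₂/V₃) = 3530 torr.
P constant ⇒ V ∝ T: P₄ = P₃; T₄ = T₃·(V₄/V₃) = 171.0 K.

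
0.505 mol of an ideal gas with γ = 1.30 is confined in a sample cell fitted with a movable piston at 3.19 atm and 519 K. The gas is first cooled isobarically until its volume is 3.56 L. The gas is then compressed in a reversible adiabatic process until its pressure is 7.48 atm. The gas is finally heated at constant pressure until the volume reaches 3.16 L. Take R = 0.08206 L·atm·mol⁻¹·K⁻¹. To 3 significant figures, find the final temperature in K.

From PV = nRT: V₁ = nRT₁/P₁ = 6.742 L.
P constant ⇒ V ∝ T: P₂ = P₁; T₂ = T₁·(V₂/V₁) = 274.0 K.
Adiabatic (γ = 1.30), T V^(γ−1) and P V^γ constant: T₃ = T₂·(P₃/P₂)^((γ−1)/γ) = 333.6 K; V₃ = V₂·(P₂/P₃)^(1/γ) = 1.848 L.
P constant ⇒ V ∝ T: P₄ = P₃; T₄ = T₃·(V₄/V₃) = 570.4 K.

T₄ ≈ 570 K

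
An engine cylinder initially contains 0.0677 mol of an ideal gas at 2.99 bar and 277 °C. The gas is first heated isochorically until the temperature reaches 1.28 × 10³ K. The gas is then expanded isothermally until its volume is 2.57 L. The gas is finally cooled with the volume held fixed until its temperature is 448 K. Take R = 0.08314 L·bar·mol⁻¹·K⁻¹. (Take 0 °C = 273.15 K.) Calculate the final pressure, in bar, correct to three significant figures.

P₄ ≈ 0.981 bar

Convert: T₁ = 550.1 K.
From PV = nRT: V₁ = nRT₁/P₁ = 1.036 L.
V constant ⇒ P ∝ T: V₂ = V₁; P₂ = P₁·(T₂/T₁) = 6.957 bar.
T constant ⇒ Boyle's law P V = const: T₃ = T₂; P₃ = P₂·(V₂/V₃) = 2.803 bar.
V constant ⇒ P ∝ T: V₄ = V₃; P₄ = P₃·(T₄/T₃) = 0.9812 bar.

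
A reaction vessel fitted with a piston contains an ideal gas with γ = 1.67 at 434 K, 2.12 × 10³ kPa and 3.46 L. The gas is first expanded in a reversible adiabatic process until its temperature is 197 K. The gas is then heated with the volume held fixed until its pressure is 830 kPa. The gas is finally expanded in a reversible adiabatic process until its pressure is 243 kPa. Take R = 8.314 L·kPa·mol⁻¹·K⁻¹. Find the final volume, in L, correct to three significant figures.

V₄ ≈ 23.5 L

Adiabatic (γ = 1.67), T V^(γ−1) and P V^γ constant: P₂ = P₁·(T₂/T₁)^(γ/(γ−1)) = 296.0 kPa; V₂ = V₁·(T₁/T₂)^(1/(γ−1)) = 11.25 L.
Isochoric, so P/T is constant: V₃ = V₂; T₃ = T₂·(P₃/P₂) = 552.3 K.
Adiabatic (γ = 1.67), T V^(γ−1) and P V^γ constant: T₄ = T₃·(P₄/P₃)^((γ−1)/γ) = 337.4 K; V₄ = V₃·(P₃/P₄)^(1/γ) = 23.47 L.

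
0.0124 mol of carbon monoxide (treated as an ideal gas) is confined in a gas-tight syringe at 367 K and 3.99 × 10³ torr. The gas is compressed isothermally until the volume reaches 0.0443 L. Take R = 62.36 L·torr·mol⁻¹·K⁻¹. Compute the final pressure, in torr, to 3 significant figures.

P₂ ≈ 6.41e+03 torr

From PV = nRT: V₁ = nRT₁/P₁ = 0.07112 L.
T constant ⇒ Boyle's law P V = const: T₂ = T₁; P₂ = P₁·(V₁/V₂) = 6406 torr.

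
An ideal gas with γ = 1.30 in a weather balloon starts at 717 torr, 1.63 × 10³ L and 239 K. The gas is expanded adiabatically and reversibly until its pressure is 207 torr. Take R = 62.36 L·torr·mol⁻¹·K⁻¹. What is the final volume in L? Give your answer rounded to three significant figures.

Adiabatic (γ = 1.30), T V^(γ−1) and P V^γ constant: T₂ = T₁·(P₂/P₁)^((γ−1)/γ) = 179.4 K; V₂ = V₁·(P₁/P₂)^(1/γ) = 4239 L.

V₂ ≈ 4.24e+03 L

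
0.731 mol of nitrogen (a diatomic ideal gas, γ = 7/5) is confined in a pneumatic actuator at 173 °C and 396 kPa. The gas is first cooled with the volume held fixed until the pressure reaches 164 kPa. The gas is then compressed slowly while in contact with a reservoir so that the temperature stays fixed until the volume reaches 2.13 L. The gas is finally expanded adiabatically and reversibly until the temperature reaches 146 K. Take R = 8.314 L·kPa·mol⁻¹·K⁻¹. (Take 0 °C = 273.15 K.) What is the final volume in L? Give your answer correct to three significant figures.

Convert: T₁ = 446.1 K.
From PV = nRT: V₁ = nRT₁/P₁ = 6.847 L.
V constant ⇒ P ∝ T: V₂ = V₁; T₂ = T₁·(P₂/P₁) = 184.8 K.
Isothermal, so P V is constant: T₃ = T₂; P₃ = P₂·(V₂/V₃) = 527.2 kPa.
Adiabatic (γ = 7/5), T V^(γ−1) and P V^γ constant: P₄ = P₃·(T₄/T₃)^(γ/(γ−1)) = 231.2 kPa; V₄ = V₃·(T₃/T₄)^(1/(γ−1)) = 3.838 L.

V₄ ≈ 3.84 L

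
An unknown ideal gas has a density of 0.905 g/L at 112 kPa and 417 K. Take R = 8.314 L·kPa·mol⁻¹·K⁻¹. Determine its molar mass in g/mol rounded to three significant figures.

M ≈ 28.0 g/mol

ρ = PM/(RT) ⇒ M = ρRT/P = (0.905 × 8.314 × 417.0) / 112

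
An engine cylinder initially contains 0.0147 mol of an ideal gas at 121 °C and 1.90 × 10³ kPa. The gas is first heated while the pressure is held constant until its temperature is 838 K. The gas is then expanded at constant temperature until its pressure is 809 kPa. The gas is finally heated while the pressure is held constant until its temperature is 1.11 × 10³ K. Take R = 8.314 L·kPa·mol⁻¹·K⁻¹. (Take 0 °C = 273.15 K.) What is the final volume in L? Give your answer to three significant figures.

Convert: T₁ = 394.1 K.
From PV = nRT: V₁ = nRT₁/P₁ = 0.02535 L.
Isobaric, so V/T is constant: P₂ = P₁; V₂ = V₁·(T₂/T₁) = 0.05390 L.
T constant ⇒ Boyle's law P V = const: T₃ = T₂; V₃ = V₂·(P₂/P₃) = 0.1266 L.
P constant ⇒ V ∝ T: P₄ = P₃; V₄ = V₃·(T₄/T₃) = 0.1677 L.

V₄ ≈ 0.168 L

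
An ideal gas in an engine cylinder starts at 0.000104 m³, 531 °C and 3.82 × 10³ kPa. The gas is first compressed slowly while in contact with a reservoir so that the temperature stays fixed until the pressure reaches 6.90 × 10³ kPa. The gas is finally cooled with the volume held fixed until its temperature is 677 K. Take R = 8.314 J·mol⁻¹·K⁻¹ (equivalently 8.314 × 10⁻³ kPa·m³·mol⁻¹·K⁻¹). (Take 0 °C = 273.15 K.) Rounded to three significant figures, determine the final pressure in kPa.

Convert: T₁ = 804.1 K.
Isothermal, so P V is constant: T₂ = T₁; V₂ = V₁·(P₁/P₂) = 5.758e-05 m³.
V constant ⇒ P ∝ T: V₃ = V₂; P₃ = P₂·(T₃/T₂) = 5809 kPa.

P₃ ≈ 5.81e+03 kPa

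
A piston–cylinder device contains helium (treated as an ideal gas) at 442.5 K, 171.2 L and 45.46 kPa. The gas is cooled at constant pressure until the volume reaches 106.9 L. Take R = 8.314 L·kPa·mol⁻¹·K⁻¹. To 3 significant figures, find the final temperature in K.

T₂ ≈ 276 K

Isobaric, so V/T is constant: P₂ = P₁; T₂ = T₁·(V₂/V₁) = 276.3 K.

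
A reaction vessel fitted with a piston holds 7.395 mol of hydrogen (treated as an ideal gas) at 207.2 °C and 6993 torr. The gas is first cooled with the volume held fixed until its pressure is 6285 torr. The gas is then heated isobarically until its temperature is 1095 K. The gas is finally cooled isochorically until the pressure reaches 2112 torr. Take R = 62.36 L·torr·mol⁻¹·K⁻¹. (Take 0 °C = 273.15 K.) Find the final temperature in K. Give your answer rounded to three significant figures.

Convert: T₁ = 480.3 K.
From PV = nRT: V₁ = nRT₁/P₁ = 31.68 L.
V constant ⇒ P ∝ T: V₂ = V₁; T₂ = T₁·(P₂/P₁) = 431.7 K.
P constant ⇒ V ∝ T: P₃ = P₂; V₃ = V₂·(T₃/T₂) = 80.34 L.
Isochoric, so P/T is constant: V₄ = V₃; T₄ = T₃·(P₄/P₃) = 368.0 K.

T₄ ≈ 368 K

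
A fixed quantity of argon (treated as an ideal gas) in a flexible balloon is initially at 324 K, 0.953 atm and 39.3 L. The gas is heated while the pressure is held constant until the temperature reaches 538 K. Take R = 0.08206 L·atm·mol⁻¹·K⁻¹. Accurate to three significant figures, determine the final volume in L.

V₂ ≈ 65.3 L

P constant ⇒ V ∝ T: P₂ = P₁; V₂ = V₁·(T₂/T₁) = 65.26 L.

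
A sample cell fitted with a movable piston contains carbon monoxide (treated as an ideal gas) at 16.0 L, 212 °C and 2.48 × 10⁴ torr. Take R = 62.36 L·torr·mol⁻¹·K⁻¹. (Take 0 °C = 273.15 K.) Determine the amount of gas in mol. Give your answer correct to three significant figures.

n ≈ 13.1 mol

Convert: T = 485.15 K.
PV = nRT ⇒ n = PV/(RT) = (2.48e+04 × 16.0) / (62.36 × 485.15)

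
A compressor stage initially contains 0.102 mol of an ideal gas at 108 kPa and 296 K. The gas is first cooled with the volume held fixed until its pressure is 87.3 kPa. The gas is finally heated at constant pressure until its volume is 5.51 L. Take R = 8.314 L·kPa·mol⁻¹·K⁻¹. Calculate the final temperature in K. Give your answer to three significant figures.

T₃ ≈ 567 K

From PV = nRT: V₁ = nRT₁/P₁ = 2.324 L.
V constant ⇒ P ∝ T: V₂ = V₁; T₂ = T₁·(P₂/P₁) = 239.3 K.
P constant ⇒ V ∝ T: P₃ = P₂; T₃ = T₂·(V₃/V₂) = 567.2 K.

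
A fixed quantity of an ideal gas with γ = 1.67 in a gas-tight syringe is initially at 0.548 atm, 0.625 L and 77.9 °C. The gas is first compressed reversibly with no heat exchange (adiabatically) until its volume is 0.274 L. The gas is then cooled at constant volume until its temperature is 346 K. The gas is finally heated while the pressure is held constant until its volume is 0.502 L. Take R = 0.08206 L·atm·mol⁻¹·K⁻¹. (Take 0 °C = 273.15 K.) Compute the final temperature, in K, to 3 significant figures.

Convert: T₁ = 351.0 K.
Adiabatic (γ = 1.67), T V^(γ−1) and P V^γ constant: T₂ = T₁·(V₁/V₂)^(γ−1) = 610.0 K; P₂ = P₁·(V₁/V₂)^γ = 2.172 atm.
V constant ⇒ P ∝ T: V₃ = V₂; P₃ = P₂·(T₃/T₂) = 1.232 atm.
Isobaric, so V/T is constant: P₄ = P₃; T₄ = T₃·(V₄/V₃) = 633.9 K.

T₄ ≈ 634 K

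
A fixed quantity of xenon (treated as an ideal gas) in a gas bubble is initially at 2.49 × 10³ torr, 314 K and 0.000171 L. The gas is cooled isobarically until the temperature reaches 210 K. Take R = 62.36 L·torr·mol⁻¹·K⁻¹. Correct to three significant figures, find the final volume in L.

V₂ ≈ 0.000114 L

P constant ⇒ V ∝ T: P₂ = P₁; V₂ = V₁·(T₂/T₁) = 0.0001144 L.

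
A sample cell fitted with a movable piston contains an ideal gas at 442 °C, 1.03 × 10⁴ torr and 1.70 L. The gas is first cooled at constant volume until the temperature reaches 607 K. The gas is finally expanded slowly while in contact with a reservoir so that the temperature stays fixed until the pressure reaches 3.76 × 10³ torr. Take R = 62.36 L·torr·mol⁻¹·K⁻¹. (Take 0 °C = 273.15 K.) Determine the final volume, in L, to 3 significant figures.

V₃ ≈ 3.95 L

Convert: T₁ = 715.1 K.
Isochoric, so P/T is constant: V₂ = V₁; P₂ = P₁·(T₂/T₁) = 8742 torr.
Isothermal, so P V is constant: T₃ = T₂; V₃ = V₂·(P₂/P₃) = 3.953 L.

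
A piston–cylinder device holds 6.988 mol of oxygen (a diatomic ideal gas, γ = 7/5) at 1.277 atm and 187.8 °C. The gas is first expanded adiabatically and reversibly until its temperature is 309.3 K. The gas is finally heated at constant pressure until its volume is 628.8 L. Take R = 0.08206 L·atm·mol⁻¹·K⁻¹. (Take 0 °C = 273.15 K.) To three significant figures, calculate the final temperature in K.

Convert: T₁ = 460.9 K.
From PV = nRT: V₁ = nRT₁/P₁ = 207.0 L.
Adiabatic (γ = 7/5), T V^(γ−1) and P V^γ constant: P₂ = P₁·(T₂/T₁)^(γ/(γ−1)) = 0.3160 atm; V₂ = V₁·(T₁/T₂)^(1/(γ−1)) = 561.2 L.
P constant ⇒ V ∝ T: P₃ = P₂; T₃ = T₂·(V₃/V₂) = 346.5 K.

T₃ ≈ 347 K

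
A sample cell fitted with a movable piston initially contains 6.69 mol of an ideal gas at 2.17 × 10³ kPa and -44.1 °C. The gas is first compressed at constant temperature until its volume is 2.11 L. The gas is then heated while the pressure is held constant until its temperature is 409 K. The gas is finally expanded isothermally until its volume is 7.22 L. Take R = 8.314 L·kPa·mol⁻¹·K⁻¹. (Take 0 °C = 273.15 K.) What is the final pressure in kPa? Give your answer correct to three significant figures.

P₄ ≈ 3.15e+03 kPa

Convert: T₁ = 229.0 K.
From PV = nRT: V₁ = nRT₁/P₁ = 5.871 L.
Isothermal, so P V is constant: T₂ = T₁; P₂ = P₁·(V₁/V₂) = 6038 kPa.
Isobaric, so V/T is constant: P₃ = P₂; V₃ = V₂·(T₃/T₂) = 3.768 L.
T constant ⇒ Boyle's law P V = const: T₄ = T₃; P₄ = P₃·(V₃/V₄) = 3151 kPa.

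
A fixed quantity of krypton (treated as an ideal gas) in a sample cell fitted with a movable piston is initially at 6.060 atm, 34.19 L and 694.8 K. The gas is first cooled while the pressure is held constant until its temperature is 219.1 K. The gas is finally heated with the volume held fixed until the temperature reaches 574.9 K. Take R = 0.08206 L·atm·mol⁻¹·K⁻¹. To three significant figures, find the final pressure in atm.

P₃ ≈ 15.9 atm

Isobaric, so V/T is constant: P₂ = P₁; V₂ = V₁·(T₂/T₁) = 10.78 L.
V constant ⇒ P ∝ T: V₃ = V₂; P₃ = P₂·(T₃/T₂) = 15.90 atm.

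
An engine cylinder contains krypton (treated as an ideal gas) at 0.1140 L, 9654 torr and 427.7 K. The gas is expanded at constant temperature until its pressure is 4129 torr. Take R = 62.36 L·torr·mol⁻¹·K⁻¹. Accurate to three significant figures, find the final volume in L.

Isothermal, so P V is constant: T₂ = T₁; V₂ = V₁·(P₁/P₂) = 0.2665 L.

V₂ ≈ 0.267 L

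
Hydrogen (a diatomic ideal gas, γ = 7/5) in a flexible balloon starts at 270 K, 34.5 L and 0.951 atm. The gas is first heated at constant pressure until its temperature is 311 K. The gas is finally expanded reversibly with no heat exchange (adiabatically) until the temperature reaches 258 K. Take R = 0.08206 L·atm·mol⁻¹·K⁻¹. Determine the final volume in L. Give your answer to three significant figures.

P constant ⇒ V ∝ T: P₂ = P₁; V₂ = V₁·(T₂/T₁) = 39.74 L.
Reversible adiabatic, γ = 7/5: P₃ = P₂·(T₃/T₂)^(γ/(γ−1)) = 0.4945 atm; V₃ = V₂·(T₂/T₃)^(1/(γ−1)) = 63.40 L.

V₃ ≈ 63.4 L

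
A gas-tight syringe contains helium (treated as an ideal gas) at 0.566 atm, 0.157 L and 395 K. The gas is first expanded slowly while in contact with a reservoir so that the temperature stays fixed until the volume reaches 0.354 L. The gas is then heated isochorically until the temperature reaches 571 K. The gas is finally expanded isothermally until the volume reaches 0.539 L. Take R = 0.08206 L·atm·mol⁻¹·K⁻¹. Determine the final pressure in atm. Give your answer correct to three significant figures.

P₄ ≈ 0.238 atm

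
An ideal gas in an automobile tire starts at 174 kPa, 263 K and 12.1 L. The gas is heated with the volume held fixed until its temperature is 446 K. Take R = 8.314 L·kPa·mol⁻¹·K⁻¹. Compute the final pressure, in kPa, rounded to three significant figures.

P₂ ≈ 295 kPa

Isochoric, so P/T is constant: V₂ = V₁; P₂ = P₁·(T₂/T₁) = 295.1 kPa.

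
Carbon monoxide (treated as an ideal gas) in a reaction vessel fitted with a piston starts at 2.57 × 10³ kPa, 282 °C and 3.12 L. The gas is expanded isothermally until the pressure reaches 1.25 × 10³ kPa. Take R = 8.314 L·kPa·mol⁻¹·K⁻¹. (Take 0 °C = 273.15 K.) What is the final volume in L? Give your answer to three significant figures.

V₂ ≈ 6.41 L

Convert: T₁ = 555.1 K.
Isothermal, so P V is constant: T₂ = T₁; V₂ = V₁·(P₁/P₂) = 6.415 L.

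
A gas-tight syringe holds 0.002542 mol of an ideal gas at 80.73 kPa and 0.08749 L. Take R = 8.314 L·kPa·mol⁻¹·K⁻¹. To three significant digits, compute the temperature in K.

T ≈ 334 K

PV = nRT ⇒ T = PV/(nR) = (80.73 × 0.08749) / (0.002542 × 8.314)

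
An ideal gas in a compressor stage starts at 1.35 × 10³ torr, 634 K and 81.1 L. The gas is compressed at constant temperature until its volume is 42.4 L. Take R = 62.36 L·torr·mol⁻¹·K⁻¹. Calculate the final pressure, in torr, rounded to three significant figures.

Isothermal, so P V is constant: T₂ = T₁; P₂ = P₁·(V₁/V₂) = 2582 torr.

P₂ ≈ 2.58e+03 torr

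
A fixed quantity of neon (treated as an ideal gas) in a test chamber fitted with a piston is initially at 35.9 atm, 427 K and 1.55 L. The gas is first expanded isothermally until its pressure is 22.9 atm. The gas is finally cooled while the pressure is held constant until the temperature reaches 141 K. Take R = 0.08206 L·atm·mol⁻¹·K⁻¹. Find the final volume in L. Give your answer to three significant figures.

V₃ ≈ 0.802 L

T constant ⇒ Boyle's law P V = const: T₂ = T₁; V₂ = V₁·(P₁/P₂) = 2.430 L.
Isobaric, so V/T is constant: P₃ = P₂; V₃ = V₂·(T₃/T₂) = 0.8024 L.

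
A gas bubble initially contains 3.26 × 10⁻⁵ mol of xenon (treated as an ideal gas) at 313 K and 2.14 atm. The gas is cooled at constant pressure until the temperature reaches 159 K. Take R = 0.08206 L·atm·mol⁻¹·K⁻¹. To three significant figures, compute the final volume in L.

V₂ ≈ 0.000199 L

From PV = nRT: V₁ = nRT₁/P₁ = 0.0003913 L.
P constant ⇒ V ∝ T: P₂ = P₁; V₂ = V₁·(T₂/T₁) = 0.0001988 L.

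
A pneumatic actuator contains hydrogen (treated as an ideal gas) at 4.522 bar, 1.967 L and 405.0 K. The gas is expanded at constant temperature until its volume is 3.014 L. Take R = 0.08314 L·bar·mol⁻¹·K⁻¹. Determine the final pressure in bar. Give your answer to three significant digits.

P₂ ≈ 2.95 bar

Isothermal, so P V is constant: T₂ = T₁; P₂ = P₁·(V₁/V₂) = 2.951 bar.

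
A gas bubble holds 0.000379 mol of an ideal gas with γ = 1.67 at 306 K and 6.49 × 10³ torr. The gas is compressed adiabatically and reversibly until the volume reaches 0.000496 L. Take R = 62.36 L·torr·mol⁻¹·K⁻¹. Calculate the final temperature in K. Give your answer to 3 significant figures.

T₂ ≈ 526 K

From PV = nRT: V₁ = nRT₁/P₁ = 0.001114 L.
Adiabatic (γ = 1.67), T V^(γ−1) and P V^γ constant: T₂ = T₁·(V₁/V₂)^(γ−1) = 526.3 K; P₂ = P₁·(V₁/V₂)^γ = 2.508e+04 torr.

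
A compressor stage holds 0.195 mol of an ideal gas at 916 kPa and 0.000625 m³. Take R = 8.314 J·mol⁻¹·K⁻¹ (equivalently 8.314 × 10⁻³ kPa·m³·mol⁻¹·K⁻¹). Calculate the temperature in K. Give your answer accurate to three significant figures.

T ≈ 353 K

PV = nRT ⇒ T = PV/(nR) = (916 × 0.000625) / (0.195 × 8.314 × 10⁻³)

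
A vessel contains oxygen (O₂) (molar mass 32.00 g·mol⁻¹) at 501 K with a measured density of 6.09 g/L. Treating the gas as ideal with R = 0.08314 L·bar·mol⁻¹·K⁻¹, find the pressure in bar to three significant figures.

P ≈ 7.93 bar

ρ = PM/(RT) ⇒ P = ρRT/M = (6.09 × 0.08314 × 501.0) / 32.00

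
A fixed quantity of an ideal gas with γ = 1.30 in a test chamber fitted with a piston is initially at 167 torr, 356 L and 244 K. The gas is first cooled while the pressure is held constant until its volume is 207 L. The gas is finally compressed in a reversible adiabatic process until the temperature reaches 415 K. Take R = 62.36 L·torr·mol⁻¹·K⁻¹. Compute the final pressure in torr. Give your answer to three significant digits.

P₃ ≈ 1.75e+04 torr

Isobaric, so V/T is constant: P₂ = P₁; T₂ = T₁·(V₂/V₁) = 141.9 K.
Adiabatic (γ = 1.30), T V^(γ−1) and P V^γ constant: P₃ = P₂·(T₃/T₂)^(γ/(γ−1)) = 1.748e+04 torr; V₃ = V₂·(T₂/T₃)^(1/(γ−1)) = 5.783 L.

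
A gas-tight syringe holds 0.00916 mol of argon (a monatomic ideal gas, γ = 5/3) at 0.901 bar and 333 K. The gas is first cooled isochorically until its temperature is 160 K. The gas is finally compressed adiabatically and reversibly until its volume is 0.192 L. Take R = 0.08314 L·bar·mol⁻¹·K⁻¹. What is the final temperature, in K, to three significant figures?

T₃ ≈ 206 K

From PV = nRT: V₁ = nRT₁/P₁ = 0.2815 L.
V constant ⇒ P ∝ T: V₂ = V₁; P₂ = P₁·(T₂/T₁) = 0.4329 bar.
Reversible adiabatic, γ = 5/3: T₃ = T₂·(V₂/V₃)^(γ−1) = 206.5 K; P₃ = P₂·(V₂/V₃)^γ = 0.8190 bar.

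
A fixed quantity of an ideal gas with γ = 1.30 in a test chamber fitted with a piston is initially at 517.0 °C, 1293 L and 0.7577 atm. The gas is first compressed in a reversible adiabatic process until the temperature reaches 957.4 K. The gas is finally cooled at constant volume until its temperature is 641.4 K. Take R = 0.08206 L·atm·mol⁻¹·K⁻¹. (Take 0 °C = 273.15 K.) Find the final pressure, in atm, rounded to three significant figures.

P₃ ≈ 1.17 atm

Convert: T₁ = 790.1 K.
Adiabatic (γ = 1.30), T V^(γ−1) and P V^γ constant: P₂ = P₁·(T₂/T₁)^(γ/(γ−1)) = 1.741 atm; V₂ = V₁·(T₁/T₂)^(1/(γ−1)) = 681.8 L.
V constant ⇒ P ∝ T: V₃ = V₂; P₃ = P₂·(T₃/T₂) = 1.166 atm.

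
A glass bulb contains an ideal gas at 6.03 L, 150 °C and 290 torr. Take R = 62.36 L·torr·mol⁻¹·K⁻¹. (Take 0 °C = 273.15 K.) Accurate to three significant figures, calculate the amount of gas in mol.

Convert: T = 423.15 K.
PV = nRT ⇒ n = PV/(RT) = (290 × 6.03) / (62.36 × 423.15)

n ≈ 0.0663 mol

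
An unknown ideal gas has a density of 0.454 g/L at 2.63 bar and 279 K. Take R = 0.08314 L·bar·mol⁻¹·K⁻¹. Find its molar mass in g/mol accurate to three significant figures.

ρ = PM/(RT) ⇒ M = ρRT/P = (0.454 × 0.08314 × 279.0) / 2.63

M ≈ 4.00 g/mol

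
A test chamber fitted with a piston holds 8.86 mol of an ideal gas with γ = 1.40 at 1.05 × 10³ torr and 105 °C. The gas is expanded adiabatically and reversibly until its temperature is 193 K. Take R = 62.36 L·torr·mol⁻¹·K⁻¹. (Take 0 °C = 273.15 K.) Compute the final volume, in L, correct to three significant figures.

V₂ ≈ 1.07e+03 L

Convert: T₁ = 378.1 K.
From PV = nRT: V₁ = nRT₁/P₁ = 199.0 L.
Reversible adiabatic, γ = 1.40: P₂ = P₁·(T₂/T₁)^(γ/(γ−1)) = 99.73 torr; V₂ = V₁·(T₁/T₂)^(1/(γ−1)) = 1069 L.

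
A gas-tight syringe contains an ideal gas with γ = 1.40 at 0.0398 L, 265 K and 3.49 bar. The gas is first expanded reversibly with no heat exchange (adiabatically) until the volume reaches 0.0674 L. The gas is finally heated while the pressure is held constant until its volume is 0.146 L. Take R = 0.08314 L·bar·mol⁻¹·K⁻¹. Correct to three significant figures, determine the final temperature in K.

T₃ ≈ 465 K

Adiabatic (γ = 1.40), T V^(γ−1) and P V^γ constant: T₂ = T₁·(V₁/V₂)^(γ−1) = 214.7 K; P₂ = P₁·(V₁/V₂)^γ = 1.669 bar.
Isobaric, so V/T is constant: P₃ = P₂; T₃ = T₂·(V₃/V₂) = 465.0 K.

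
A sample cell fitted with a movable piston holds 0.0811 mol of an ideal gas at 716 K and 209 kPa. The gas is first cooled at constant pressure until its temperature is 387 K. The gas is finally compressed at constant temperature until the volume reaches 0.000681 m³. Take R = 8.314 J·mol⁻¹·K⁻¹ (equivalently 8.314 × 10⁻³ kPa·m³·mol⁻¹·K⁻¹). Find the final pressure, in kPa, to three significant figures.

From PV = nRT: V₁ = nRT₁/P₁ = 0.002310 m³.
P constant ⇒ V ∝ T: P₂ = P₁; V₂ = V₁·(T₂/T₁) = 0.001249 m³.
Isothermal, so P V is constant: T₃ = T₂; P₃ = P₂·(V₂/V₃) = 383.2 kPa.

P₃ ≈ 383 kPa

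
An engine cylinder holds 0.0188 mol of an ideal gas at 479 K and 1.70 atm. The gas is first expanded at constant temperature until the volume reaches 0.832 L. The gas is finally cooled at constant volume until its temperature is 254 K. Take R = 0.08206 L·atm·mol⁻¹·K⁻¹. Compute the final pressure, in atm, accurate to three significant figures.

P₃ ≈ 0.471 atm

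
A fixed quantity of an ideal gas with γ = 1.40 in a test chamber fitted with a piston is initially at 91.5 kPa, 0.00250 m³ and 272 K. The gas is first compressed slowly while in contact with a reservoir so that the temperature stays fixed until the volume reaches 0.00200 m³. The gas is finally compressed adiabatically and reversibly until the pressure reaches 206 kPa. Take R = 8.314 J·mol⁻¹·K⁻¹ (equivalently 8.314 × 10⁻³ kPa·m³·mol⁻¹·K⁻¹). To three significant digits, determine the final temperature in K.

Isothermal, so P V is constant: T₂ = T₁; P₂ = P₁·(V₁/V₂) = 114.4 kPa.
Reversible adiabatic, γ = 1.40: T₃ = T₂·(P₃/P₂)^((γ−1)/γ) = 321.8 K; V₃ = V₂·(P₂/P₃)^(1/γ) = 0.001314 m³.

T₃ ≈ 322 K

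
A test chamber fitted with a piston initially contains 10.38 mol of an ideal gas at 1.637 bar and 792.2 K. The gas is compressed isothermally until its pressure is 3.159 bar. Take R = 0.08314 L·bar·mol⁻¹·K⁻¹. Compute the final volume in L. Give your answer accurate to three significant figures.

V₂ ≈ 216 L

From PV = nRT: V₁ = nRT₁/P₁ = 417.6 L.
Isothermal, so P V is constant: T₂ = T₁; V₂ = V₁·(P₁/P₂) = 216.4 L.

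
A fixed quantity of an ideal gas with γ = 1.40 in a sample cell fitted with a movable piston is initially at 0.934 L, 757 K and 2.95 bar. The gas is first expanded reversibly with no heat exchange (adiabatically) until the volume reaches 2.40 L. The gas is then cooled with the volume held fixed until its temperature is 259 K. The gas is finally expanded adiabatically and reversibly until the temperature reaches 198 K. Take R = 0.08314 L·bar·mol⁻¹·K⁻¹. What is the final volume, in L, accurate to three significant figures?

V₄ ≈ 4.70 L

Adiabatic (γ = 1.40), T V^(γ−1) and P V^γ constant: T₂ = T₁·(V₁/V₂)^(γ−1) = 519.0 K; P₂ = P₁·(V₁/V₂)^γ = 0.7871 bar.
Isochoric, so P/T is constant: V₃ = V₂; P₃ = P₂·(T₃/T₂) = 0.3928 bar.
Adiabatic (γ = 1.40), T V^(γ−1) and P V^γ constant: P₄ = P₃·(T₄/T₃)^(γ/(γ−1)) = 0.1534 bar; V₄ = V₃·(T₃/T₄)^(1/(γ−1)) = 4.697 L.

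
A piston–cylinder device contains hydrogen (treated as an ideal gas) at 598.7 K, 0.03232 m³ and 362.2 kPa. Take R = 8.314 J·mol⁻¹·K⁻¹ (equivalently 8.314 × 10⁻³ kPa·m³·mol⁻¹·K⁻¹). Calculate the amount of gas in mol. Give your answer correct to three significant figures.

n ≈ 2.35 mol

PV = nRT ⇒ n = PV/(RT) = (362.2 × 0.03232) / (8.314 × 10⁻³ × 598.7)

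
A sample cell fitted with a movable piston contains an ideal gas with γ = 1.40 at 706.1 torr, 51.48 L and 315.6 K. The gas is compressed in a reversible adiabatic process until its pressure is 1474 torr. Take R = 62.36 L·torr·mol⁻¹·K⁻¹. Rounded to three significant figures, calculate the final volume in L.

Reversible adiabatic, γ = 1.40: T₂ = T₁·(P₂/P₁)^((γ−1)/γ) = 389.5 K; V₂ = V₁·(P₁/P₂)^(1/γ) = 30.43 L.

V₂ ≈ 30.4 L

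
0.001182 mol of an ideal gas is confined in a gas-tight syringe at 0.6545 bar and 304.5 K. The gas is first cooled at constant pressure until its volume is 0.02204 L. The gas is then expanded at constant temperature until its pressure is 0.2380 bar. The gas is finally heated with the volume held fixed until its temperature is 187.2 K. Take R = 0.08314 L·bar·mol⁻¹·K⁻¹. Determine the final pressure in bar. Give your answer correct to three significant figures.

From PV = nRT: V₁ = nRT₁/P₁ = 0.04572 L.
Isobaric, so V/T is constant: P₂ = P₁; T₂ = T₁·(V₂/V₁) = 146.8 K.
T constant ⇒ Boyle's law P V = const: T₃ = T₂; V₃ = V₂·(P₂/P₃) = 0.06061 L.
V constant ⇒ P ∝ T: V₄ = V₃; P₄ = P₃·(T₄/T₃) = 0.3035 bar.

P₄ ≈ 0.304 bar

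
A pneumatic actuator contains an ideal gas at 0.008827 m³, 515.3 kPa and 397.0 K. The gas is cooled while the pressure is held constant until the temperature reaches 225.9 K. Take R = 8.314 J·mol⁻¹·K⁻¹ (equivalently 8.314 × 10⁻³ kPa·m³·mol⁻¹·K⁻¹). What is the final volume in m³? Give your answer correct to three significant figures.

Isobaric, so V/T is constant: P₂ = P₁; V₂ = V₁·(T₂/T₁) = 0.005023 m³.

V₂ ≈ 0.00502 m³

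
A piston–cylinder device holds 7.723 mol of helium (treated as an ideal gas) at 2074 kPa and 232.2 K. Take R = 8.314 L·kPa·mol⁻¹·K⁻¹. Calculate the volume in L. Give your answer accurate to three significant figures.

PV = nRT ⇒ V = nRT/P = (7.723 × 8.314 × 232.2) / 2074

V ≈ 7.19 L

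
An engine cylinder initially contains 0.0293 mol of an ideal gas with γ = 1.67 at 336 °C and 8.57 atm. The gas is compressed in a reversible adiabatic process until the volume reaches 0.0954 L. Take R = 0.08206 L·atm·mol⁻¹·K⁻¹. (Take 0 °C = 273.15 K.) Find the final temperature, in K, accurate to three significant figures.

T₂ ≈ 900 K

Convert: T₁ = 609.1 K.
From PV = nRT: V₁ = nRT₁/P₁ = 0.1709 L.
Adiabatic (γ = 1.67), T V^(γ−1) and P V^γ constant: T₂ = T₁·(V₁/V₂)^(γ−1) = 900.3 K; P₂ = P₁·(V₁/V₂)^γ = 22.69 atm.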